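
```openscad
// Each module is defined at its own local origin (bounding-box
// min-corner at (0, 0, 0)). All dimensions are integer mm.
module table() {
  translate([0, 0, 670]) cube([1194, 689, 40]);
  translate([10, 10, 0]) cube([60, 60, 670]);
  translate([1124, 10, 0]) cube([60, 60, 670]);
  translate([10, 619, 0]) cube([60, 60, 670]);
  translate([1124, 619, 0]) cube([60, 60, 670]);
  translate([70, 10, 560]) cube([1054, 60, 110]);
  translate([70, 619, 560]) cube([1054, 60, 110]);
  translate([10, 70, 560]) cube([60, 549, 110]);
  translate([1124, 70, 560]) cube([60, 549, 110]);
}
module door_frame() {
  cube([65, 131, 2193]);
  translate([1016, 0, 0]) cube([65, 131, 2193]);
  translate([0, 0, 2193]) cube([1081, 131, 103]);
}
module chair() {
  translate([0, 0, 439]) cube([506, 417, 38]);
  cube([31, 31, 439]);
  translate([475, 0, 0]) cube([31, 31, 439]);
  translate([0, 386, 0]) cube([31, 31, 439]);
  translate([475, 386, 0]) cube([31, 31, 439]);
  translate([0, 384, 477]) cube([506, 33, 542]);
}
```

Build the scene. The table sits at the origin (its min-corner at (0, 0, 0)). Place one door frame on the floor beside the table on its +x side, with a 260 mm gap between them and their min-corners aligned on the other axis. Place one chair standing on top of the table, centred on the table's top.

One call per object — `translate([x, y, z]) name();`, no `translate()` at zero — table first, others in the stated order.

table();
translate([1454, 0, 0]) door_frame();
translate([344, 136, 710]) chair();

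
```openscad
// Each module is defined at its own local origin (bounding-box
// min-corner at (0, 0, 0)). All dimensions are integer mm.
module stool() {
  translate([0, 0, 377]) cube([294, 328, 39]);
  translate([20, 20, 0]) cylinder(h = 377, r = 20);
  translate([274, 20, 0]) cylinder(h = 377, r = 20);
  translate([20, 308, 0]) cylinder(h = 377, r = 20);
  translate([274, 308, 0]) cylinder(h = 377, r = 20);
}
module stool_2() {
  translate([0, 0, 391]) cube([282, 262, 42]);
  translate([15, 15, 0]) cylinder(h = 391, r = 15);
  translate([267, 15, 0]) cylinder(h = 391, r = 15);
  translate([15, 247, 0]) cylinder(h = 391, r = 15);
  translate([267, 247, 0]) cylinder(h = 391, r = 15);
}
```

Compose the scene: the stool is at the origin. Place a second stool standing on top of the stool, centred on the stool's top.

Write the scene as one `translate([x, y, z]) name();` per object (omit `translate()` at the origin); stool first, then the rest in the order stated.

stool();
translate([6, 33, 416]) stool_2();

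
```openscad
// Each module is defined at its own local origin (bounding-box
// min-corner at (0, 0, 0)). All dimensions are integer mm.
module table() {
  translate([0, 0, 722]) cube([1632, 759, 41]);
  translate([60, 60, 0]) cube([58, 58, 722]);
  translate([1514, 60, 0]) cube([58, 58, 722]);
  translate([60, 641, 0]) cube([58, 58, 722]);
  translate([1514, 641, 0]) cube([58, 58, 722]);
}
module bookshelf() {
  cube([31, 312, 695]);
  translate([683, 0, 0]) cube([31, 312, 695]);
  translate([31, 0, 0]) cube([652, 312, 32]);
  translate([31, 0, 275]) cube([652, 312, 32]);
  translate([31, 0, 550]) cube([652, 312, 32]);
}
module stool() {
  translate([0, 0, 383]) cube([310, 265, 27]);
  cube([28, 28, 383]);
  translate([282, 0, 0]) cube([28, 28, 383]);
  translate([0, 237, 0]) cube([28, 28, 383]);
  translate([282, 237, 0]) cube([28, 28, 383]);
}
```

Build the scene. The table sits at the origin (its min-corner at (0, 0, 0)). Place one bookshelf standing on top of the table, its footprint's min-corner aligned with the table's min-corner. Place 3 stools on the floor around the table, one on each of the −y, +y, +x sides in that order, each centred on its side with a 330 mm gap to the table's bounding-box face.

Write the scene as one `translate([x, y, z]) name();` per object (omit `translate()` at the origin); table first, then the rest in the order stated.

table();
translate([0, 0, 763]) bookshelf();
translate([661, -595, 0]) stool();
translate([661, 1089, 0]) stool();
translate([1962, 247, 0]) stool();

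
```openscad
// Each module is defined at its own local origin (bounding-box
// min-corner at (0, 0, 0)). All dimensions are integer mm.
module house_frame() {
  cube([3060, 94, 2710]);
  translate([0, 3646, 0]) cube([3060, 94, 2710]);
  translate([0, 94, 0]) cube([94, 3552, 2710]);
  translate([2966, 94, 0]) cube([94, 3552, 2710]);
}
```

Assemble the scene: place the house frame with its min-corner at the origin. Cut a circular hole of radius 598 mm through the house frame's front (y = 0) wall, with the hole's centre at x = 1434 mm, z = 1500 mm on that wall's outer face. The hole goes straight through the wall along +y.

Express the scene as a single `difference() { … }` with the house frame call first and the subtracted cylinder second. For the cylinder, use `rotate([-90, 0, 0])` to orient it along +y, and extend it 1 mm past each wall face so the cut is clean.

difference() {
  house_frame();
  translate([1434, -1, 1500]) rotate([-90, 0, 0]) cylinder(h = 96, r = 598);
}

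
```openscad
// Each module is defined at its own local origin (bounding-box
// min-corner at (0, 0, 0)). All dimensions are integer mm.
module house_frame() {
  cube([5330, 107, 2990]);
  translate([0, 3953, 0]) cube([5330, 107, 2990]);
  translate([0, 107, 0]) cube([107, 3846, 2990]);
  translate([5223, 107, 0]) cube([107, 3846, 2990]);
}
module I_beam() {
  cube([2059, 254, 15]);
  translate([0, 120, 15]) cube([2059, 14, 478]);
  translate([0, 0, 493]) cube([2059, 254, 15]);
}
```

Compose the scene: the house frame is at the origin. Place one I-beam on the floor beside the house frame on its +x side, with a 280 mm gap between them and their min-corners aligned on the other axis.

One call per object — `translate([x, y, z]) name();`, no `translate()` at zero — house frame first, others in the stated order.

house_frame();
translate([5610, 0, 0]) I_beam();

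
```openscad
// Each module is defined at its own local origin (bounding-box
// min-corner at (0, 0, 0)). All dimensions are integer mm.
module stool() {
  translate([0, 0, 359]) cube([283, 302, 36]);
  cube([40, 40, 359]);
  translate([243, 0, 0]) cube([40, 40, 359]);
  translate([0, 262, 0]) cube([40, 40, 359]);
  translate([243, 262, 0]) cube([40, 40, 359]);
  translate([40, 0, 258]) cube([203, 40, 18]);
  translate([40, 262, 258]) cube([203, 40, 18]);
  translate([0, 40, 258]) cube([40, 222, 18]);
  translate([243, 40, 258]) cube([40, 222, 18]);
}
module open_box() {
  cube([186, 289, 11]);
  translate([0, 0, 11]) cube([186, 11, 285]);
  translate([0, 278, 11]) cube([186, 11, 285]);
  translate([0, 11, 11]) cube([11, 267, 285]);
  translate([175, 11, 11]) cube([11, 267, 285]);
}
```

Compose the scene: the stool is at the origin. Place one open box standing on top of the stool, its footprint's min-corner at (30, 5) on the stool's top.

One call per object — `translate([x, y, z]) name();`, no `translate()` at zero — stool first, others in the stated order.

stool();
translate([30, 5, 395]) open_box();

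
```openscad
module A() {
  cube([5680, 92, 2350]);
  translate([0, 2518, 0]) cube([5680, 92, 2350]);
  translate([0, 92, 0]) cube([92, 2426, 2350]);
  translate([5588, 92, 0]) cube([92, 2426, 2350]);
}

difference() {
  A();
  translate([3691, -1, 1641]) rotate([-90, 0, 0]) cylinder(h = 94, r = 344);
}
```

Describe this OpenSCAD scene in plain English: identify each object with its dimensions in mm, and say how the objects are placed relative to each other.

A is a box-shaped house frame (walls only): outside footprint 5680×2610 mm, wall height 2350 mm, wall thickness 92 mm. The two y-facing walls run the full x-width; the two x-facing walls fit between the inner faces of the y-facing walls.

The house frame has a circular hole of radius 344 mm through its front wall, centred at (x = 3691, z = 1641).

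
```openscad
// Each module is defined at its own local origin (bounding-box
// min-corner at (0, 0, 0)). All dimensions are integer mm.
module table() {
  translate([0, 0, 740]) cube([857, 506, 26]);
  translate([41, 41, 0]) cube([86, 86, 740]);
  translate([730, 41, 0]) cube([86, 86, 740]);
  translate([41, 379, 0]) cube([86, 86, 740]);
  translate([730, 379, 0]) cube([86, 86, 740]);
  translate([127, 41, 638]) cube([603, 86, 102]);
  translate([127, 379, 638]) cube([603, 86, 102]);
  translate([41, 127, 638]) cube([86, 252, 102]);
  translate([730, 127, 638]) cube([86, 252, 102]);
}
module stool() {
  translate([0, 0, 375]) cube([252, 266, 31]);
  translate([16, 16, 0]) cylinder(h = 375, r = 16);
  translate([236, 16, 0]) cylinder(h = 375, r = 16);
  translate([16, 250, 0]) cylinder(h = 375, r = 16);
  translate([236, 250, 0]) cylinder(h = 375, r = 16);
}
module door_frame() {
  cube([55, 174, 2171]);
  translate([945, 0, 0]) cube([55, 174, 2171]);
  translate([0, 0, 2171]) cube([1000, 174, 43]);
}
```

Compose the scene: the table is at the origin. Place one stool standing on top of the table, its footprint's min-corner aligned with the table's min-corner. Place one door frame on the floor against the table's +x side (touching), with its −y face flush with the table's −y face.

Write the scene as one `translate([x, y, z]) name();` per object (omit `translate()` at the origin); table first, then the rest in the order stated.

table();
translate([0, 0, 766]) stool();
translate([857, 0, 0]) door_frame();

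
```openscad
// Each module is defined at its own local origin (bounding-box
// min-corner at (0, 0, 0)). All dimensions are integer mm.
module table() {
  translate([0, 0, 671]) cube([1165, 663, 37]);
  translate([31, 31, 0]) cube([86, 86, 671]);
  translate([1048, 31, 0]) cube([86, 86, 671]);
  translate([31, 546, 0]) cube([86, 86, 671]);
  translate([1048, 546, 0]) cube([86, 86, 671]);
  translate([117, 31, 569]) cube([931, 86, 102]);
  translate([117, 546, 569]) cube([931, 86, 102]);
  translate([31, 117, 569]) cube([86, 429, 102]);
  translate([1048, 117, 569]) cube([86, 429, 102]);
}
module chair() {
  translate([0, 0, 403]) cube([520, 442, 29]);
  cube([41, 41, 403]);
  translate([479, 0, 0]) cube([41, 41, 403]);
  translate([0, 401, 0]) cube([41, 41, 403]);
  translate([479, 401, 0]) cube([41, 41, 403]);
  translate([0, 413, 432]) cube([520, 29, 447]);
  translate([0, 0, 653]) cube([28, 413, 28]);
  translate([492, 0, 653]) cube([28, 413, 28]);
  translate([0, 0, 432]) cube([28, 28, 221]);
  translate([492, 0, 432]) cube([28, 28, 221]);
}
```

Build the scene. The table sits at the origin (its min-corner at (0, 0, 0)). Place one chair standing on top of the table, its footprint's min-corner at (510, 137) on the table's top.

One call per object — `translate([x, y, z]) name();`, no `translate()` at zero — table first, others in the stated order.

table();
translate([510, 137, 708]) chair();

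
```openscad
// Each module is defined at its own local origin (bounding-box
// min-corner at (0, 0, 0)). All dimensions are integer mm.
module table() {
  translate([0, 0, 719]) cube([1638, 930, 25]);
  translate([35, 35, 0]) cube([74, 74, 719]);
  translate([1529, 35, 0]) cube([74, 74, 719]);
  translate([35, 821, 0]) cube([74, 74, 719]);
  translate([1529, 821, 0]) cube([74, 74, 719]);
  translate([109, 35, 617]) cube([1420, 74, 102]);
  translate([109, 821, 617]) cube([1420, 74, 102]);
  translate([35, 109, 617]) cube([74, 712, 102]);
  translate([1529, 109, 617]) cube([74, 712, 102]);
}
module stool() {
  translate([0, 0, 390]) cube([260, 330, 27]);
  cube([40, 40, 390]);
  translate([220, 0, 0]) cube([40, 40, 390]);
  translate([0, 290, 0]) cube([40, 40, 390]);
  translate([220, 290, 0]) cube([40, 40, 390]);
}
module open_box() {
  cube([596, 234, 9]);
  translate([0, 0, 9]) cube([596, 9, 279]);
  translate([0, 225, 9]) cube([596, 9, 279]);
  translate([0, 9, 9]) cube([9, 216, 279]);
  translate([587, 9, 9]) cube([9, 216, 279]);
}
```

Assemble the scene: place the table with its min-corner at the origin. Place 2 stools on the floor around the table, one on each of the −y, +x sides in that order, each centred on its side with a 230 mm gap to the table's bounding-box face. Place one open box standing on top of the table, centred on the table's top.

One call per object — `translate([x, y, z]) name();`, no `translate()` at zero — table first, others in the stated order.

table();
translate([689, -560, 0]) stool();
translate([1868, 300, 0]) stool();
translate([521, 348, 744]) open_box();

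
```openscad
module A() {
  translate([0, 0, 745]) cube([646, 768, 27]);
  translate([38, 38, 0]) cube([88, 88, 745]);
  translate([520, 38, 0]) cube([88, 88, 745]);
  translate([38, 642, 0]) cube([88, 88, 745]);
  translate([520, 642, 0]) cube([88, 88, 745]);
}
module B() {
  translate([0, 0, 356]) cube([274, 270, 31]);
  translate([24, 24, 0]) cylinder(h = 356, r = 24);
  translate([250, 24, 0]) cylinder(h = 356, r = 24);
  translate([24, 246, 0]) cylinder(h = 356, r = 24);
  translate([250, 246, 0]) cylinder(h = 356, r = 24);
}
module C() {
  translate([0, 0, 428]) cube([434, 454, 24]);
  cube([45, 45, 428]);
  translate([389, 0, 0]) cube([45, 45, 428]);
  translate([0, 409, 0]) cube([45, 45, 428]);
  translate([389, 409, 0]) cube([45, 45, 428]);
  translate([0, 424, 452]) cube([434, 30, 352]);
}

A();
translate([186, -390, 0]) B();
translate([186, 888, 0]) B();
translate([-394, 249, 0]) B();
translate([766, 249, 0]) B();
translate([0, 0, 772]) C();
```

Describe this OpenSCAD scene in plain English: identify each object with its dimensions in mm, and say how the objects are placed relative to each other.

A is a rectangular dining table. The top is 646×768×27 mm with its upper surface at z = 772 mm. It stands on four 88×88 mm square legs, each inset 38 mm from the nearest pair of top edges, running from the floor to the underside of the top.

B is a four-legged stool. The seat is a 274×270×31 mm slab whose top surface is at z = 387 mm; four round legs, each 48 mm in diameter, run from the floor (z = 0) to the underside of the seat, each leg's axis is inset half a diameter from the nearest pair of seat edges (so the leg's bounding box is flush with the corner).

C is a chair. The seat is a 434×454×24 mm slab with its top at z = 452 mm, on four 45×45 mm corner legs (flush with the seat edges, standing on z = 0). A flat backrest 30 mm thick, 352 mm tall, spans the full seat width and rises from the seat top along its +y edge, rear face flush with the rear of the seat.

Four stools sit around the table at the −y, +y, −x, +x sides. The chair is on top of the table.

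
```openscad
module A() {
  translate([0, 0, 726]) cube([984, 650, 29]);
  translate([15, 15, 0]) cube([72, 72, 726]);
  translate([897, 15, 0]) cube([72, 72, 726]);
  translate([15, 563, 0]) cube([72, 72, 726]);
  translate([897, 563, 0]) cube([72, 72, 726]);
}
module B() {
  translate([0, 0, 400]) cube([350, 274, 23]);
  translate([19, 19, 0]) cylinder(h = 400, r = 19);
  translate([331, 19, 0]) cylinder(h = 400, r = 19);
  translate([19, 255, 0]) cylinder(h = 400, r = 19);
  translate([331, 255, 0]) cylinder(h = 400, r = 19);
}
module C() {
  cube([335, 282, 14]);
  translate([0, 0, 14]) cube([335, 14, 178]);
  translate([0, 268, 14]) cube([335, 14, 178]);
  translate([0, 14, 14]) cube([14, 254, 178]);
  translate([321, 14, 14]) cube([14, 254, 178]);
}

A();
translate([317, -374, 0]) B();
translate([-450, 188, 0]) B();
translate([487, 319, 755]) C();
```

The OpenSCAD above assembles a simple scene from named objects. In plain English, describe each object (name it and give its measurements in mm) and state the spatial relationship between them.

A is a table with a 984×650 mm rectangular top, 29 mm thick, top surface at z = 755 mm, supported by four 72×72 mm square legs, each inset 15 mm from the nearest pair of top edges, running from the floor.

B is a four-legged stool. The seat is a 350×274×23 mm slab whose top surface is at z = 423 mm; four round legs, each 38 mm in diameter, run from the floor (z = 0) to the underside of the seat, each leg's axis is inset half a diameter from the nearest pair of seat edges (so the leg's bounding box is flush with the corner).

C is an open-topped rectangular box: outside dimensions 335×282×192 mm, with a uniform wall and base thickness of 14 mm. The base is a full 335×282 slab on the floor; four walls sit on top of the base. The front and back walls (the −y and +y sides) span the full width; the two side walls fit between them.

Two stools sit around the table at the −y, −x sides. The open box is on top of the table.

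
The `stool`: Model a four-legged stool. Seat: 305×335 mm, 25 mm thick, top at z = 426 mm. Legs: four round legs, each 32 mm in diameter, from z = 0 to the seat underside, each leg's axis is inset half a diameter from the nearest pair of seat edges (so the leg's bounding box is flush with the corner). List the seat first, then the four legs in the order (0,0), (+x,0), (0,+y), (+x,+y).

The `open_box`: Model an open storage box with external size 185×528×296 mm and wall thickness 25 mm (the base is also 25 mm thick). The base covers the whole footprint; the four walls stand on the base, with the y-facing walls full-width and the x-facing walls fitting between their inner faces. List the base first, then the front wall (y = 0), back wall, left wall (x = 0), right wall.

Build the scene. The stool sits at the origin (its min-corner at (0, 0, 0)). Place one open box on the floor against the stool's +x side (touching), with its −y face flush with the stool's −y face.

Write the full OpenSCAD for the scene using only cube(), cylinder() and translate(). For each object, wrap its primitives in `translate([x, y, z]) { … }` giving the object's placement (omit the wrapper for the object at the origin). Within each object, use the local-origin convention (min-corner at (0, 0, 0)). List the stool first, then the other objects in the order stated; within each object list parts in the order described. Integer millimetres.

translate([0, 0, 401]) cube([305, 335, 25]);
translate([16, 16, 0]) cylinder(h = 401, r = 16);
translate([289, 16, 0]) cylinder(h = 401, r = 16);
translate([16, 319, 0]) cylinder(h = 401, r = 16);
translate([289, 319, 0]) cylinder(h = 401, r = 16);
translate([305, 0, 0]) {
  cube([185, 528, 25]);
  translate([0, 0, 25]) cube([185, 25, 271]);
  translate([0, 503, 25]) cube([185, 25, 271]);
  translate([0, 25, 25]) cube([25, 478, 271]);
  translate([160, 25, 25]) cube([25, 478, 271]);
}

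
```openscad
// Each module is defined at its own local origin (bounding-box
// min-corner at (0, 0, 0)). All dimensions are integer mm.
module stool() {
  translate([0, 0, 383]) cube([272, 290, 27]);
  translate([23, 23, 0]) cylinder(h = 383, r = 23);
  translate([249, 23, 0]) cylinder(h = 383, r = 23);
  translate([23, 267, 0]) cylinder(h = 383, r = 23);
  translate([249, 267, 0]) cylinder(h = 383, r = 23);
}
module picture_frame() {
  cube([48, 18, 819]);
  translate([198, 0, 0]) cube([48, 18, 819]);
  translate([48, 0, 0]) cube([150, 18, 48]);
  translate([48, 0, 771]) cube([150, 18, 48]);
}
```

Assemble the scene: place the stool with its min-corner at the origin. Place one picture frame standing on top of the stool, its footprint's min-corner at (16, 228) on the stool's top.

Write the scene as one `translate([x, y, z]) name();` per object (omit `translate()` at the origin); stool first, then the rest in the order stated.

stool();
translate([16, 228, 410]) picture_frame();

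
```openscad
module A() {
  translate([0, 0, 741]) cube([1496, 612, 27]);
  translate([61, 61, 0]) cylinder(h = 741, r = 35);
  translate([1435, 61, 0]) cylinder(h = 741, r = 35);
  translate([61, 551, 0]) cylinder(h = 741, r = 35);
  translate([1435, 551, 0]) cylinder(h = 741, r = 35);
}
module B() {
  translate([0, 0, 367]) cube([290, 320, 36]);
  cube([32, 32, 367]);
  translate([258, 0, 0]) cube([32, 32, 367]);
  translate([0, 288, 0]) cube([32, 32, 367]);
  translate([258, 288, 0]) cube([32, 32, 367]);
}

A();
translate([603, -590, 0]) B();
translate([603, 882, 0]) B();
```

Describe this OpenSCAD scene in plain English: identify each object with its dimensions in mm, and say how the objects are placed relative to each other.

A is a rectangular dining table. The top is 1496×612×27 mm with its upper surface at z = 768 mm. It stands on four round legs of 70 mm diameter, each leg's bounding box inset 26 mm from the nearest pair of top edges, running from the floor to the underside of the top.

B is a simple wooden stool: a rectangular seat 290 mm (x) by 320 mm (y), 36 mm thick, top face at z = 403 mm, on four square legs, each 32×32 mm in cross-section. The legs rest on z = 0, each flush with a corner of the seat.

Two stools sit around the table at the −y, +y sides.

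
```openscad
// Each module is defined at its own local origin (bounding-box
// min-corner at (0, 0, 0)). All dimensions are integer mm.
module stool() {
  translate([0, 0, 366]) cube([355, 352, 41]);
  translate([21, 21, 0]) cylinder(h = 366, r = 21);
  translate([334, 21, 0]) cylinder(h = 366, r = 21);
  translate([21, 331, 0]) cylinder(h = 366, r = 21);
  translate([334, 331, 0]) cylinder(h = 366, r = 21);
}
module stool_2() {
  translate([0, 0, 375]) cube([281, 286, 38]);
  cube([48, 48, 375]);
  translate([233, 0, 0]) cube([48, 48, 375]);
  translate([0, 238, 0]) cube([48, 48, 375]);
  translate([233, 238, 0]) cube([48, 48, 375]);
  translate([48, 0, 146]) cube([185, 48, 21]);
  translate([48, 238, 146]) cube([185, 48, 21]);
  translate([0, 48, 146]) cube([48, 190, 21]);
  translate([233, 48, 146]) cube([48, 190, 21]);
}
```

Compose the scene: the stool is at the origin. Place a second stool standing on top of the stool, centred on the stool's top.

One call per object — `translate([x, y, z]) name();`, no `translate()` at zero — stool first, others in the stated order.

stool();
translate([37, 33, 407]) stool_2();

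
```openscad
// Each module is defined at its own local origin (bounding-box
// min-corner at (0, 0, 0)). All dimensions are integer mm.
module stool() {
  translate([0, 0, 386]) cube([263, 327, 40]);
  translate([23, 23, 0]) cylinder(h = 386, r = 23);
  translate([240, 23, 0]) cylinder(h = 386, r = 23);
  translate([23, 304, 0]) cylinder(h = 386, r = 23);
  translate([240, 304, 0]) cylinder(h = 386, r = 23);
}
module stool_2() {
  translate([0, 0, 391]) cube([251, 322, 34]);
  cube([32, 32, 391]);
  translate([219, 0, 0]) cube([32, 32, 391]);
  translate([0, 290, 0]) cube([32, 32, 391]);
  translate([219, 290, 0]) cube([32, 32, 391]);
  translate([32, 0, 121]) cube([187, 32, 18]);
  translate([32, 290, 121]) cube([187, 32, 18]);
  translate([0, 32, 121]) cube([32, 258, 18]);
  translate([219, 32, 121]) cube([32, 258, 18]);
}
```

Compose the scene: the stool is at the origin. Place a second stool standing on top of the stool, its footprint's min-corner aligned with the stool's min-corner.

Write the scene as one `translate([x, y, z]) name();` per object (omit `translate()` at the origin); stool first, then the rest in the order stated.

stool();
translate([0, 0, 426]) stool_2();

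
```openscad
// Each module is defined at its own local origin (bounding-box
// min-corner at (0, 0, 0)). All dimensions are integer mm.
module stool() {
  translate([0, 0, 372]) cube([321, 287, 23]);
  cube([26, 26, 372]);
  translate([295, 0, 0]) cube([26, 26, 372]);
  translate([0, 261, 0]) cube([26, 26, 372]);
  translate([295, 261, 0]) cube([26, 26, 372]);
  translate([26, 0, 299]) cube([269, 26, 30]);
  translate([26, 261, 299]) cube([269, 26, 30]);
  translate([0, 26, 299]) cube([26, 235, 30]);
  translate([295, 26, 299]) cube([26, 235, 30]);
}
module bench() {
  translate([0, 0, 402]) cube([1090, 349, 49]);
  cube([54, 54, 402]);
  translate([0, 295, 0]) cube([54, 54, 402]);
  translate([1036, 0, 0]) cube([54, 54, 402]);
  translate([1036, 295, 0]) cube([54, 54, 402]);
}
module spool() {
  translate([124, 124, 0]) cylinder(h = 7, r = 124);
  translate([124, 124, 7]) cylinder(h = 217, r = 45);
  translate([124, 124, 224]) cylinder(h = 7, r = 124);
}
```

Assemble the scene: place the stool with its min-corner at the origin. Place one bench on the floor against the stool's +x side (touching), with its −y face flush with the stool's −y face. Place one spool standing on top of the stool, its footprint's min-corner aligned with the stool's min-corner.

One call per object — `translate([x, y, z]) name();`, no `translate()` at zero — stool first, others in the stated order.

stool();
translate([321, 0, 0]) bench();
translate([0, 0, 395]) spool();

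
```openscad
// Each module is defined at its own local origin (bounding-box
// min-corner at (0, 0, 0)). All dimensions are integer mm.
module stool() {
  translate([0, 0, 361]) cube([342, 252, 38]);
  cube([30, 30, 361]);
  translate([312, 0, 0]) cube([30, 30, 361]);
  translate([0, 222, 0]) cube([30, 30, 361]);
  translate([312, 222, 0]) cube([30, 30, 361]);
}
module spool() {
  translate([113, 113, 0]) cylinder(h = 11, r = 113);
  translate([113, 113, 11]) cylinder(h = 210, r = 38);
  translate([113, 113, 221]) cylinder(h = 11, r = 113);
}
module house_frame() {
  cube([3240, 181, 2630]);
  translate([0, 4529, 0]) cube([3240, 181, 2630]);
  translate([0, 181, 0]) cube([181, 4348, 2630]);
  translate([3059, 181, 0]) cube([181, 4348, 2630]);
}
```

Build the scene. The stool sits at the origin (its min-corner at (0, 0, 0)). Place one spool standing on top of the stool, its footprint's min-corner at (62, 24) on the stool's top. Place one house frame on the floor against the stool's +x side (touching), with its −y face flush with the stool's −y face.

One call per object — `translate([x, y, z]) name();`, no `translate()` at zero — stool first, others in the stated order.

stool();
translate([62, 24, 399]) spool();
translate([342, 0, 0]) house_frame();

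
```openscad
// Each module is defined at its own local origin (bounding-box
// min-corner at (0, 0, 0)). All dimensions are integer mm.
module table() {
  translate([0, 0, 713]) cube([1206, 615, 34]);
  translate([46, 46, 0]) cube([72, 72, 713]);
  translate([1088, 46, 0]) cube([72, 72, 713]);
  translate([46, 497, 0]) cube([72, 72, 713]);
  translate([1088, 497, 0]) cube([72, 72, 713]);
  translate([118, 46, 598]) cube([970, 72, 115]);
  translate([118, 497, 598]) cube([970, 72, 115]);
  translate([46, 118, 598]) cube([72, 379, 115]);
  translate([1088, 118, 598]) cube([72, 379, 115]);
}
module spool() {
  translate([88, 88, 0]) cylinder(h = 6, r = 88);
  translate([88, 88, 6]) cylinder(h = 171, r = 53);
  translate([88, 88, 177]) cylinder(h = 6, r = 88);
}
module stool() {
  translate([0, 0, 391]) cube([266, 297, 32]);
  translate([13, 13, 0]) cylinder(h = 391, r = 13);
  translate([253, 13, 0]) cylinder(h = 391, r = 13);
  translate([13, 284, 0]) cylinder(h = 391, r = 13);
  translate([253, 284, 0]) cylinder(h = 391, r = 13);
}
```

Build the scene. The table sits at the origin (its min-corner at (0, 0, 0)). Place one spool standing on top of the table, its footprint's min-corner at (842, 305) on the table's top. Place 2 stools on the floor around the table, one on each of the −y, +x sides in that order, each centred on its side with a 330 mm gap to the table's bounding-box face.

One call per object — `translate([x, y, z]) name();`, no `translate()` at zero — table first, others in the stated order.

table();
translate([842, 305, 747]) spool();
translate([470, -627, 0]) stool();
translate([1536, 159, 0]) stool();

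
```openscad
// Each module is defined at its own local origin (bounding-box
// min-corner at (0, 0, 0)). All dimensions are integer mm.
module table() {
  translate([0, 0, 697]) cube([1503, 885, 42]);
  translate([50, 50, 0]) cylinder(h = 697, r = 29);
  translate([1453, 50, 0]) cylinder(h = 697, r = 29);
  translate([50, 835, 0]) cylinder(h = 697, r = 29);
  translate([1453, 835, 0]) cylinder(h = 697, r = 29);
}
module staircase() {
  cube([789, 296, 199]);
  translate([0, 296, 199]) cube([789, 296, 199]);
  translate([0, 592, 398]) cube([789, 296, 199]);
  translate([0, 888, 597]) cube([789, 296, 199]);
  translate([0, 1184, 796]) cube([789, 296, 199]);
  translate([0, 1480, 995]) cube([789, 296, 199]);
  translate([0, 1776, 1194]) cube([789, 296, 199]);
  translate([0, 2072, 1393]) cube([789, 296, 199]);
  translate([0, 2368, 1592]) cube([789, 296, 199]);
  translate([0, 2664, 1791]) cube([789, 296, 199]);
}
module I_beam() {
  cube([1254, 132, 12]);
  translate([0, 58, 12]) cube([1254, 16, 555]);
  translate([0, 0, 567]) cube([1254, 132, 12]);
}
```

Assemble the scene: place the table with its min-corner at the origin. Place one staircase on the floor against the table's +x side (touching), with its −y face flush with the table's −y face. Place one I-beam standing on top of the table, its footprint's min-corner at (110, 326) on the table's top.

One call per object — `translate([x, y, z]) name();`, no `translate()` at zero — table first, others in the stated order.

table();
translate([1503, 0, 0]) staircase();
translate([110, 326, 739]) I_beam();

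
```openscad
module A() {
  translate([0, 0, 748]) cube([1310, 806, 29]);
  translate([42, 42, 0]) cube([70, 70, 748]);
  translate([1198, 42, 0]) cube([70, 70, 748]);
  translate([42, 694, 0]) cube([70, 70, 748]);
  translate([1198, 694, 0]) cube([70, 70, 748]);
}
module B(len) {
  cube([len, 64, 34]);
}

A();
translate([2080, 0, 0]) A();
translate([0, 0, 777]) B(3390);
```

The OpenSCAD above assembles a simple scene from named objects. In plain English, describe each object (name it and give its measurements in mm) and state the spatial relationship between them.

A is a rectangular dining table. The top is 1310×806×29 mm with its upper surface at z = 777 mm. It stands on four 70×70 mm square legs, each inset 42 mm from the nearest pair of top edges, running from the floor to the underside of the top.

B is a rectangular beam 3390 mm long (x), 64 mm deep (y), 34 mm thick (z).

The beam spans the tops of two tables placed 770 mm apart, resting at z = 777 mm.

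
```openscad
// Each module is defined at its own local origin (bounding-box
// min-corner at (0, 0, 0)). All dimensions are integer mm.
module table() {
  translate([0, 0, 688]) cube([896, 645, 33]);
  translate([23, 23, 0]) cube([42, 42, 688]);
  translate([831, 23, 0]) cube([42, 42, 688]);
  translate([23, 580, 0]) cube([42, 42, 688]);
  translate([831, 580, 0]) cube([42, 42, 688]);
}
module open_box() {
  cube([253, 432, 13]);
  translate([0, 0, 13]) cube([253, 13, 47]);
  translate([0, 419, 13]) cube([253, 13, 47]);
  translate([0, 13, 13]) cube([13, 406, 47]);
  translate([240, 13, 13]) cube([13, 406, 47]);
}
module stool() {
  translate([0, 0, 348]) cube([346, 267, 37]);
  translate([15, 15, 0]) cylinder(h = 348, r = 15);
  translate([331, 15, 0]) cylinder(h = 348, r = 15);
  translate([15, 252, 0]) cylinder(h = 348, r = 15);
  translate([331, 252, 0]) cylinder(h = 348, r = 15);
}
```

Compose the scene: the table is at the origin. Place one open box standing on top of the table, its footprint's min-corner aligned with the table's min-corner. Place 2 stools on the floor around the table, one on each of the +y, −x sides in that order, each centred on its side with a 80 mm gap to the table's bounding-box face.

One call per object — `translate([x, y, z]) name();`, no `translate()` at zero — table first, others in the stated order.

table();
translate([0, 0, 721]) open_box();
translate([275, 725, 0]) stool();
translate([-426, 189, 0]) stool();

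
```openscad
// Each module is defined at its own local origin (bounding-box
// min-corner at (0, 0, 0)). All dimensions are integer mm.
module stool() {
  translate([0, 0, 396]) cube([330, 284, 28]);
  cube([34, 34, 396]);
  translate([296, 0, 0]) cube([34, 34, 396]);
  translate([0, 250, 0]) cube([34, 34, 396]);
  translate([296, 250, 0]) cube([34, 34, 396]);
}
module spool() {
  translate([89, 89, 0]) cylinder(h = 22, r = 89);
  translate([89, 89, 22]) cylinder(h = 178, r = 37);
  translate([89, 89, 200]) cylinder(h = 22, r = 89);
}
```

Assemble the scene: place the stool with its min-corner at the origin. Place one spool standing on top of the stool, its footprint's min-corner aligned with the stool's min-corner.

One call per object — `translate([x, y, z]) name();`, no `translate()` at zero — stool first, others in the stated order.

stool();
translate([0, 0, 424]) spool();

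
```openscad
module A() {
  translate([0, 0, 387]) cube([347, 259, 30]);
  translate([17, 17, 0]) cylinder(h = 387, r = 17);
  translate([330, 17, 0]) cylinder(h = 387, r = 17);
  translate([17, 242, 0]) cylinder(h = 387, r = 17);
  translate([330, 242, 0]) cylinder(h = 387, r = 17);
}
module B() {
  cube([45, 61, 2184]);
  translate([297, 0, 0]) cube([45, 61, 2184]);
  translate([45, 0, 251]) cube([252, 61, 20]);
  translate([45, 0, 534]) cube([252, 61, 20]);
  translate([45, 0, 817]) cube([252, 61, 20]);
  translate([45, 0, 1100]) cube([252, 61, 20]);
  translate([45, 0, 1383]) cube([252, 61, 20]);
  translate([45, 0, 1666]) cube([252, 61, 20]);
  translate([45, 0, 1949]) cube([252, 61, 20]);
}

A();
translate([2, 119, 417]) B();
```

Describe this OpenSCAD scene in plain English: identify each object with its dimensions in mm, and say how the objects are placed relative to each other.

A is a four-legged stool. The seat is 347×259 mm, 30 mm thick, top at z = 417 mm. It stands on four round legs, each 34 mm in diameter, from z = 0 to the seat underside, each leg's axis is inset half a diameter from the nearest pair of seat edges (so the leg's bounding box is flush with the corner).

B is a straight ladder. Two 45×61 mm vertical rails, 2184 mm tall, stand 342 mm apart (outside-to-outside) with their front faces coplanar on the −y side. 7 rungs, each 61 mm deep and 20 mm tall, span between the inner faces of the rails, front faces flush with the rails. The lowest rung's underside is at z = 251 mm and rungs are spaced 283 mm apart (underside to underside).

The ladder is on top of the stool.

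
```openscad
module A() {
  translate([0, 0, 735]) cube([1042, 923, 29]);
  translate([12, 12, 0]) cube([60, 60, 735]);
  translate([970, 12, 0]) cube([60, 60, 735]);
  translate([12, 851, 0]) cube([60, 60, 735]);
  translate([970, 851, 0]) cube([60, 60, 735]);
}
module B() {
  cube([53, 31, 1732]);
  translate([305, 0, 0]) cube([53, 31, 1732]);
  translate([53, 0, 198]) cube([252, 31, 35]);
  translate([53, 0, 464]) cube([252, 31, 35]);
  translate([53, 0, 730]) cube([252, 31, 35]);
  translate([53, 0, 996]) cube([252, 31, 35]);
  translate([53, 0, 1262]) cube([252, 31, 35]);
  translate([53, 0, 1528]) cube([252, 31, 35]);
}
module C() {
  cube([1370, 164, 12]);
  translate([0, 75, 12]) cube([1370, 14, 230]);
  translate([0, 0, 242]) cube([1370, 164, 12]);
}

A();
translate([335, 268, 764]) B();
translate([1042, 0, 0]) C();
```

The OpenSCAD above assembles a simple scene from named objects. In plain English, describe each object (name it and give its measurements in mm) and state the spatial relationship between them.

A is a table with a 1042×923 mm rectangular top, 29 mm thick, top surface at z = 764 mm, supported by four 60×60 mm square legs, each inset 12 mm from the nearest pair of top edges, running from the floor.

B is a wooden ladder with two side rails of 53×31 mm section and 1732 mm height, set 358 mm apart overall. Between them run 6 rectangular rungs (31 mm deep, 35 mm thick), front faces flush with the rails' −y face. The bottom of the first rung is 198 mm above the floor and each subsequent rung is 266 mm higher than the one below.

C is an I-beam lying along x, 1370 mm long. Overall section height 254 mm. Two flanges 164 mm wide (y) and 12 mm thick, one on the floor and one at the top; a web 14 mm thick runs between them, centred on the flange width.

The ladder is on top of the table. The I-beam is against the table's +x side, with their −y faces flush.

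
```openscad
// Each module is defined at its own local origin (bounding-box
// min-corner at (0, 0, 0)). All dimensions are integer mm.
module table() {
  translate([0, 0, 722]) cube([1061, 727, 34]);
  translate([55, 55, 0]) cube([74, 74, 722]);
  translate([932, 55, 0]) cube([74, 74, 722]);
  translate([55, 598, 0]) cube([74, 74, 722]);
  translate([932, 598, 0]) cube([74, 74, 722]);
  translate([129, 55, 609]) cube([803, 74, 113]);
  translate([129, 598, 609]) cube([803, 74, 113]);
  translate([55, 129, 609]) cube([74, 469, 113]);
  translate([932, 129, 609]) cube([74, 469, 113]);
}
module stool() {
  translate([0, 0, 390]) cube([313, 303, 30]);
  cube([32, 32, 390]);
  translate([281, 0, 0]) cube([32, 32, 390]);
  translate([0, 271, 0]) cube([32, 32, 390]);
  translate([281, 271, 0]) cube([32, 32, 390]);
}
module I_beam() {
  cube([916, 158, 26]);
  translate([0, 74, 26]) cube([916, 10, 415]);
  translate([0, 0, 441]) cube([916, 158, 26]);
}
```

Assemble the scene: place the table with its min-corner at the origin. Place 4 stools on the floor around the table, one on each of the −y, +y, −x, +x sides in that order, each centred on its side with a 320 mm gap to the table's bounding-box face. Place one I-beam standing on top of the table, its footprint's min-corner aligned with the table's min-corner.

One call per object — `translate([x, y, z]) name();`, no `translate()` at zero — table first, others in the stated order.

table();
translate([374, -623, 0]) stool();
translate([374, 1047, 0]) stool();
translate([-633, 212, 0]) stool();
translate([1381, 212, 0]) stool();
translate([0, 0, 756]) I_beam();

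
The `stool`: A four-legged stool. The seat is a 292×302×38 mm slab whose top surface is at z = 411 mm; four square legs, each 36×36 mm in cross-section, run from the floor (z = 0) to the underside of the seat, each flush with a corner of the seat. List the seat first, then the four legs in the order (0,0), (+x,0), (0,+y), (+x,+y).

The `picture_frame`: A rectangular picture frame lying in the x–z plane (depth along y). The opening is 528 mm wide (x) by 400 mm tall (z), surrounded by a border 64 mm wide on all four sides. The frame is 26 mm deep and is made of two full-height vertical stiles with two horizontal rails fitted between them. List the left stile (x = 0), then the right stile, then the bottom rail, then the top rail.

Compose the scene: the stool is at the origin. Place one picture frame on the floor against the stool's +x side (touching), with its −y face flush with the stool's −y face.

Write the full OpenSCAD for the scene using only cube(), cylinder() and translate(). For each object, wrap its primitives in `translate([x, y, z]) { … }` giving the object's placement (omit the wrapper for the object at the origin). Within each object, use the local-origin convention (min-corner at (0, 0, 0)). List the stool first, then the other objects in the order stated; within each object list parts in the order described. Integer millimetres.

translate([0, 0, 373]) cube([292, 302, 38]);
cube([36, 36, 373]);
translate([256, 0, 0]) cube([36, 36, 373]);
translate([0, 266, 0]) cube([36, 36, 373]);
translate([256, 266, 0]) cube([36, 36, 373]);
translate([292, 0, 0]) {
  cube([64, 26, 528]);
  translate([592, 0, 0]) cube([64, 26, 528]);
  translate([64, 0, 0]) cube([528, 26, 64]);
  translate([64, 0, 464]) cube([528, 26, 64]);
}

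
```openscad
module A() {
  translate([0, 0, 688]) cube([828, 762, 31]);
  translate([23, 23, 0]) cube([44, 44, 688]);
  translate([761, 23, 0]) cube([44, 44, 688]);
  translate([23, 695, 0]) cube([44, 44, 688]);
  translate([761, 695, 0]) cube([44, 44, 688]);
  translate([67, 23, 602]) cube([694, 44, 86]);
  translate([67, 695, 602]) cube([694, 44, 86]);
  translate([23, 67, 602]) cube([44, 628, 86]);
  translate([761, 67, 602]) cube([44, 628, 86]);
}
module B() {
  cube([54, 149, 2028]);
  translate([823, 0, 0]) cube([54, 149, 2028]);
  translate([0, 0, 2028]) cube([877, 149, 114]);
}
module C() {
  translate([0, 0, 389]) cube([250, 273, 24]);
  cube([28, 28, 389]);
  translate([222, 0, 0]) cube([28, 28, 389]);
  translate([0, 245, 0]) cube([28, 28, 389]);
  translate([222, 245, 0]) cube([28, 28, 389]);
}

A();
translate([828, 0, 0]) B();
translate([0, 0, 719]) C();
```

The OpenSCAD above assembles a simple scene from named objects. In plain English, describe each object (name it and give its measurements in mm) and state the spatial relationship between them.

A is a rectangular dining table. The top is 828×762×31 mm with its upper surface at z = 719 mm. It stands on four 44×44 mm square legs, each inset 23 mm from the nearest pair of top edges, running from the floor to the underside of the top. Four apron rails, 44 mm thick and 86 mm tall, run between adjacent legs with their top edges flush with the underside of the top and their outer faces flush with the legs' outer faces.

B is a door frame. The clear opening is 769 mm wide and 2028 mm high. Two 54 mm wide jambs, 149 mm deep, stand either side of the opening from the floor to the top of the opening. A 114 mm thick head sits across the top of both jambs, spanning the full outside width of the frame.

C is a simple wooden stool: a rectangular seat 250 mm (x) by 273 mm (y), 24 mm thick, top face at z = 413 mm, on four square legs, each 28×28 mm in cross-section. The legs rest on z = 0, each flush with a corner of the seat.

The door frame is against the table's +x side, with their −y faces flush. The stool is on top of the table.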